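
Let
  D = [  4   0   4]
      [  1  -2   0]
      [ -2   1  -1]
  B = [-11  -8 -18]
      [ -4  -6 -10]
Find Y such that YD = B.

Right-multiplying both sides by D⁻¹ gives Y = BD⁻¹.
D has determinant -4; D⁻¹ = [[-1/2, -1, -2], [-1/4, -1, -1], [3/4, 1, 2]].
Y = BD⁻¹ = [[-11, -8, -18], [-4, -6, -10]] · [[-1/2, -1, -2], [-1/4, -1, -1], [3/4, 1, 2]] = [[-6, 1, -6], [-4, 0, -6]].

Y = [[-6, 1, -6], [-4, 0, -6]]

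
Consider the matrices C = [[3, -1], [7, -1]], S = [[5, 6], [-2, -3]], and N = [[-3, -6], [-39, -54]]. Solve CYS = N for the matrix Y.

Y = [[-1, 2], [-4, 2]]

Isolating Y: multiply by C⁻¹ from the left and S⁻¹ from the right, so Y = C⁻¹NS⁻¹.
det C = 4, so C⁻¹ = [[-1/4, 1/4], [-7/4, 3/4]].
det S = -3; the adjugate gives S⁻¹ = [[1, 2], [-2/3, -5/3]].
C⁻¹N = [[-9, -12], [-24, -30]].
Y = (C⁻¹N)S⁻¹ = [[-1, 2], [-4, 2]].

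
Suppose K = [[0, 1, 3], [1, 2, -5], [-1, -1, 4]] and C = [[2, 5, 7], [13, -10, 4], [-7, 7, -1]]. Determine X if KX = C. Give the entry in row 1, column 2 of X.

2

Left-multiplying both sides by K⁻¹ gives X = K⁻¹C.
K has determinant 4; K⁻¹ = [[3/4, -7/4, -11/4], [1/4, 3/4, 3/4], [1/4, -1/4, -1/4]].
X = K⁻¹C = [[3/4, -7/4, -11/4], [1/4, 3/4, 3/4], [1/4, -1/4, -1/4]] · [[2, 5, 7], [13, -10, 4], [-7, 7, -1]] = [[-2, 2, 1], [5, -1, 4], [-1, 2, 1]].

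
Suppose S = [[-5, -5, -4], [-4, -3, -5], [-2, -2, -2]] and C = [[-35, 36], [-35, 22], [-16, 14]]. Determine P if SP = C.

S is on the left of P, so left-multiply by S⁻¹: P = S⁻¹C.
det S = 2; the adjugate gives S⁻¹ = [[-2, -1, 13/2], [1, 1, -9/2], [1, 0, -5/2]].
P = S⁻¹C = [[-2, -1, 13/2], [1, 1, -9/2], [1, 0, -5/2]] · [[-35, 36], [-35, 22], [-16, 14]] = [[1, -3], [2, -5], [5, 1]].

P = [[1, -3], [2, -5], [5, 1]]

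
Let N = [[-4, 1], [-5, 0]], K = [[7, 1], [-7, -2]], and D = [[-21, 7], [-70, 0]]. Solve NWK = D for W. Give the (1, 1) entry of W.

4

Left-multiply by N⁻¹ and right-multiply by K⁻¹: W = N⁻¹DK⁻¹.
N has determinant 5; N⁻¹ = [[0, -1/5], [1, -4/5]].
det K = -7; the adjugate gives K⁻¹ = [[2/7, 1/7], [-1, -1]].
N⁻¹D = [[14, 0], [35, 7]].
W = (N⁻¹D)K⁻¹ = [[4, 2], [3, -2]].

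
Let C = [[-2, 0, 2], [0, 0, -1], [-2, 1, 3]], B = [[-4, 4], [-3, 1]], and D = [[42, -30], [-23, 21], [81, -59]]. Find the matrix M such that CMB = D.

M = [[-2, 2], [-1, -4], [-5, -1]]

Left-multiply by C⁻¹ and right-multiply by B⁻¹: M = C⁻¹DB⁻¹.
det C = -2; the adjugate gives C⁻¹ = [[-1/2, -1, 0], [-1, 1, 1], [0, -1, 0]].
B has determinant 8; B⁻¹ = [[1/8, -1/2], [3/8, -1/2]].
C⁻¹D = [[2, -6], [16, -8], [23, -21]].
M = (C⁻¹D)B⁻¹ = [[-2, 2], [-1, -4], [-5, -1]].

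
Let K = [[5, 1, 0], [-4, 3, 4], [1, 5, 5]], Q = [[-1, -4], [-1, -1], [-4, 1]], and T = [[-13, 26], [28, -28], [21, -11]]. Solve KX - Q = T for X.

KX = T + Q = [[-14, 22], [27, -29], [17, -10]].
Left-multiplying both sides by K⁻¹ gives X = K⁻¹(T + Q).
det K = -1; the adjugate gives K⁻¹ = [[5, 5, -4], [-24, -25, 20], [23, 24, -19]].
X = K⁻¹(T + Q) = [[-3, 5], [1, -3], [3, 0]].

X = [[-3, 5], [1, -3], [3, 0]]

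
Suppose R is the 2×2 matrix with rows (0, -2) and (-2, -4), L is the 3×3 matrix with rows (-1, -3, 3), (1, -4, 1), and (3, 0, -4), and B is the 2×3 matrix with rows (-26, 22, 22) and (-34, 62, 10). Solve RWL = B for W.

W = [[3, 0, -2], [1, 2, 4]]

Left-multiply by R⁻¹ and right-multiply by L⁻¹: W = R⁻¹BL⁻¹.
det R = -4, so R⁻¹ = [[1, -1/2], [-1/2, 0]].
det L = -1, so L⁻¹ = [[-16, 12, -9], [-7, 5, -4], [-12, 9, -7]].
R⁻¹B = [[-9, -9, 17], [13, -11, -11]].
W = (R⁻¹B)L⁻¹ = [[3, 0, -2], [1, 2, 4]].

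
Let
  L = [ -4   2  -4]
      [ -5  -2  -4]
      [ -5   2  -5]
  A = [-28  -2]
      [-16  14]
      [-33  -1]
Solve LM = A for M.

M = [[4, -4], [-4, -3], [1, 3]]

Left-multiplying both sides by L⁻¹ gives M = L⁻¹A.
L has determinant -2; L⁻¹ = [[-9, -1, 8], [5/2, 0, -2], [10, 1, -9]].
M = L⁻¹A = [[-9, -1, 8], [5/2, 0, -2], [10, 1, -9]] · [[-28, -2], [-16, 14], [-33, -1]] = [[4, -4], [-4, -3], [1, 3]].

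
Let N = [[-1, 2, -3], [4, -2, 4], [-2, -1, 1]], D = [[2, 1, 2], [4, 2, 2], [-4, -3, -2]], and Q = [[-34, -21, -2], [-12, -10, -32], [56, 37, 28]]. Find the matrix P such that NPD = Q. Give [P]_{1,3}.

P = N⁻¹QD⁻¹ (apply N⁻¹ on the left and D⁻¹ on the right).
N has determinant -2; N⁻¹ = [[-1, -1/2, -1], [6, 7/2, 4], [4, 5/2, 3]].
det D = -4; the adjugate gives D⁻¹ = [[-1/2, 1, 1/2], [0, -1, -1], [1, -1/2, 0]].
N⁻¹Q = [[-16, -11, -10], [-22, -13, -12], [2, 2, -4]].
P = (N⁻¹Q)D⁻¹ = [[-2, 0, 3], [-1, -3, 2], [-5, 2, -1]].

3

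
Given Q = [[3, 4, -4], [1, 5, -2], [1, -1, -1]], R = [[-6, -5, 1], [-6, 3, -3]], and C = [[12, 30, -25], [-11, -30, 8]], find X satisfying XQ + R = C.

XQ = C − R = [[18, 35, -26], [-5, -33, 11]].
Right-multiplying both sides by Q⁻¹ gives X = (C − R)Q⁻¹.
det Q = -1; the adjugate gives Q⁻¹ = [[7, -8, -12], [1, -1, -2], [6, -7, -11]].
X = (C − R)Q⁻¹ = [[5, 3, 0], [-2, -4, 5]].

X = [[5, 3, 0], [-2, -4, 5]]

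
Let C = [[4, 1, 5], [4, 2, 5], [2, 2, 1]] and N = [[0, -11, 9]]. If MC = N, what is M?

M = [[5, -2, -6]]

C is on the right of M, so right-multiply by C⁻¹: M = NC⁻¹.
det C = -6; the adjugate gives C⁻¹ = [[4/3, -3/2, 5/6], [-1, 1, 0], [-2/3, 1, -2/3]].
M = NC⁻¹ = [[0, -11, 9]] · [[4/3, -3/2, 5/6], [-1, 1, 0], [-2/3, 1, -2/3]] = [[5, -2, -6]].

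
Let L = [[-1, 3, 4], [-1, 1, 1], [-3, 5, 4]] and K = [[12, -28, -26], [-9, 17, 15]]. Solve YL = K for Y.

Y = [[-3, 6, -5], [1, -1, 3]]

Right-multiplying both sides by L⁻¹ gives Y = KL⁻¹.
det L = -4; the adjugate gives L⁻¹ = [[1/4, -2, 1/4], [-1/4, -2, 3/4], [1/2, 1, -1/2]].
Y = KL⁻¹ = [[12, -28, -26], [-9, 17, 15]] · [[1/4, -2, 1/4], [-1/4, -2, 3/4], [1/2, 1, -1/2]] = [[-3, 6, -5], [1, -1, 3]].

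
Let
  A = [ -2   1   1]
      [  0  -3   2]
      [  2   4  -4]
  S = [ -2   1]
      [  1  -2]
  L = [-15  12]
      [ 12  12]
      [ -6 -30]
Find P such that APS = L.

Isolating P: multiply by A⁻¹ from the left and S⁻¹ from the right, so P = A⁻¹LS⁻¹.
det A = 2; the adjugate gives A⁻¹ = [[2, 4, 5/2], [2, 3, 2], [3, 5, 3]].
S has determinant 3; S⁻¹ = [[-2/3, -1/3], [-1/3, -2/3]].
A⁻¹L = [[3, -3], [-6, 0], [-3, 6]].
P = (A⁻¹L)S⁻¹ = [[-1, 1], [4, 2], [0, -3]].

P = [[-1, 1], [4, 2], [0, -3]]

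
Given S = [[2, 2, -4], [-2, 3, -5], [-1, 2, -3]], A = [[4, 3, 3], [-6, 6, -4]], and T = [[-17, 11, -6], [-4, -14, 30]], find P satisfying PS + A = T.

PS = T − A = [[-21, 8, -9], [2, -20, 34]].
Right-multiplying both sides by S⁻¹ gives P = (T − A)S⁻¹.
S has determinant 4; S⁻¹ = [[1/4, -1/2, 1/2], [-1/4, -5/2, 9/2], [-1/4, -3/2, 5/2]].
P = (T − A)S⁻¹ = [[-5, 4, 3], [-3, -2, -4]].

P = [[-5, 4, 3], [-3, -2, -4]]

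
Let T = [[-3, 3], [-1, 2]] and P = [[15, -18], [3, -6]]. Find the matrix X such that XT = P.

Since T sits to the right of X, X = PT⁻¹.
T has determinant -3; T⁻¹ = [[-2/3, 1], [-1/3, 1]].
X = PT⁻¹ = [[15, -18], [3, -6]] · [[-2/3, 1], [-1/3, 1]] = [[-4, -3], [0, -3]].

X = [[-4, -3], [0, -3]]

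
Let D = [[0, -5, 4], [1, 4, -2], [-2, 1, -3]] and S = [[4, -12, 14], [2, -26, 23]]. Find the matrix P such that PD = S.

P = [[2, 0, -2], [5, 0, -1]]

Since D sits to the right of P, P = SD⁻¹.
D has determinant 1; D⁻¹ = [[-10, -11, -6], [7, 8, 4], [9, 10, 5]].
P = SD⁻¹ = [[4, -12, 14], [2, -26, 23]] · [[-10, -11, -6], [7, 8, 4], [9, 10, 5]] = [[2, 0, -2], [5, 0, -1]].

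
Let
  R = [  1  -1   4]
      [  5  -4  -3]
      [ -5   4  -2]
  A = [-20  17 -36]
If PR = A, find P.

P = [[-5, 2, 5]]

Since R sits to the right of P, P = AR⁻¹.
det R = -5, so R⁻¹ = [[-4, -14/5, -19/5], [-5, -18/5, -23/5], [0, -1/5, -1/5]].
P = AR⁻¹ = [[-20, 17, -36]] · [[-4, -14/5, -19/5], [-5, -18/5, -23/5], [0, -1/5, -1/5]] = [[-5, 2, 5]].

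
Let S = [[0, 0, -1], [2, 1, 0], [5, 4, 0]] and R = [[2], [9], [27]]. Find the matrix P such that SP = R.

Left-multiplying both sides by S⁻¹ gives P = S⁻¹R.
det S = -3; the adjugate gives S⁻¹ = [[0, 4/3, -1/3], [0, -5/3, 2/3], [-1, 0, 0]].
P = S⁻¹R = [[0, 4/3, -1/3], [0, -5/3, 2/3], [-1, 0, 0]] · [[2], [9], [27]] = [[3], [3], [-2]].

P = [[3], [3], [-2]]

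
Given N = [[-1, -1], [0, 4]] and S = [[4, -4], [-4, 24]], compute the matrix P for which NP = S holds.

Left-multiplying both sides by N⁻¹ gives P = N⁻¹S.
N has determinant -4; N⁻¹ = [[-1, -1/4], [0, 1/4]].
P = N⁻¹S = [[-1, -1/4], [0, 1/4]] · [[4, -4], [-4, 24]] = [[-3, -2], [-1, 6]].

P = [[-3, -2], [-1, 6]]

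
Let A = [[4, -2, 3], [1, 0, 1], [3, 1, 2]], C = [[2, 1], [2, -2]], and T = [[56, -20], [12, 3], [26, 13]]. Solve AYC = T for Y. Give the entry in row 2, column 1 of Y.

Y = A⁻¹TC⁻¹ (apply A⁻¹ on the left and C⁻¹ on the right).
det A = -3, so A⁻¹ = [[1/3, -7/3, 2/3], [-1/3, 1/3, 1/3], [-1/3, 10/3, -2/3]].
C has determinant -6; C⁻¹ = [[1/3, 1/6], [1/3, -1/3]].
A⁻¹T = [[8, -5], [-6, 12], [4, 8]].
Y = (A⁻¹T)C⁻¹ = [[1, 3], [2, -5], [4, -2]].

2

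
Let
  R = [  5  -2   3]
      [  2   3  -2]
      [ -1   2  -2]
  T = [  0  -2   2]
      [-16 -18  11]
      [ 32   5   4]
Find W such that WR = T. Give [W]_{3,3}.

4

Since R sits to the right of W, W = TR⁻¹.
R has determinant -1; R⁻¹ = [[2, -2, 5], [-6, 7, -16], [-7, 8, -19]].
W = TR⁻¹ = [[0, -2, 2], [-16, -18, 11], [32, 5, 4]] · [[2, -2, 5], [-6, 7, -16], [-7, 8, -19]] = [[-2, 2, -6], [-1, -6, -1], [6, 3, 4]].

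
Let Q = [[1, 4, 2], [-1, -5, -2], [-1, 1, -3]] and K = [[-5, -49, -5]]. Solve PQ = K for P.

Right-multiplying both sides by Q⁻¹ gives P = KQ⁻¹.
det Q = 1, so Q⁻¹ = [[17, 14, 2], [-1, -1, 0], [-6, -5, -1]].
P = KQ⁻¹ = [[-5, -49, -5]] · [[17, 14, 2], [-1, -1, 0], [-6, -5, -1]] = [[-6, 4, -5]].

P = [[-6, 4, -5]]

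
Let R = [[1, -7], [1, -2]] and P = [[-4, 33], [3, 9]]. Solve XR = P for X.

R is on the right of X, so right-multiply by R⁻¹: X = PR⁻¹.
det R = 5; the adjugate gives R⁻¹ = [[-2/5, 7/5], [-1/5, 1/5]].
X = PR⁻¹ = [[-4, 33], [3, 9]] · [[-2/5, 7/5], [-1/5, 1/5]] = [[-5, 1], [-3, 6]].

X = [[-5, 1], [-3, 6]]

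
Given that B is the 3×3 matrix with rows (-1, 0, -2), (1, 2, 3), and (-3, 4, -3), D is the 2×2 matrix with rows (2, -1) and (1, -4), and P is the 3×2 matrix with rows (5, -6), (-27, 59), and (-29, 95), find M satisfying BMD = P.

Isolating M: multiply by B⁻¹ from the left and D⁻¹ from the right, so M = B⁻¹PD⁻¹.
det B = -2, so B⁻¹ = [[9, 4, -2], [3, 3/2, -1/2], [-5, -2, 1]].
D has determinant -7; D⁻¹ = [[4/7, -1/7], [1/7, -2/7]].
B⁻¹P = [[-5, -8], [-11, 23], [0, 7]].
M = (B⁻¹P)D⁻¹ = [[-4, 3], [-3, -5], [1, -2]].

M = [[-4, 3], [-3, -5], [1, -2]]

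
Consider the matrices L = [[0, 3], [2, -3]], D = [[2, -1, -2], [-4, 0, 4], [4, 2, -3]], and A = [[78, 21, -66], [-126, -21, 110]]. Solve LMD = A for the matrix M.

M = L⁻¹AD⁻¹ (apply L⁻¹ on the left and D⁻¹ on the right).
det L = -6; the adjugate gives L⁻¹ = [[1/2, 1/2], [1/3, 0]].
det D = -4; the adjugate gives D⁻¹ = [[2, 7/4, 1], [-1, -1/2, 0], [2, 2, 1]].
L⁻¹A = [[-24, 0, 22], [26, 7, -22]].
M = (L⁻¹A)D⁻¹ = [[-4, 2, -2], [1, -2, 4]].

M = [[-4, 2, -2], [1, -2, 4]]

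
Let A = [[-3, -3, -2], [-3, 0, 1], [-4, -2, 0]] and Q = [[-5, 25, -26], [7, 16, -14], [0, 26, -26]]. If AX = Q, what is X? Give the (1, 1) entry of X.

Left-multiplying both sides by A⁻¹ gives X = A⁻¹Q.
A has determinant -6; A⁻¹ = [[-1/3, -2/3, 1/2], [2/3, 4/3, -3/2], [-1, -1, 3/2]].
X = A⁻¹Q = [[-1/3, -2/3, 1/2], [2/3, 4/3, -3/2], [-1, -1, 3/2]] · [[-5, 25, -26], [7, 16, -14], [0, 26, -26]] = [[-3, -6, 5], [6, -1, 3], [-2, -2, 1]].

-3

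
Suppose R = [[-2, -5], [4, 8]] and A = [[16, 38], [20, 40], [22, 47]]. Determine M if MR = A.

Since R sits to the right of M, M = AR⁻¹.
det R = 4; the adjugate gives R⁻¹ = [[2, 5/4], [-1, -1/2]].
M = AR⁻¹ = [[16, 38], [20, 40], [22, 47]] · [[2, 5/4], [-1, -1/2]] = [[-6, 1], [0, 5], [-3, 4]].

M = [[-6, 1], [0, 5], [-3, 4]]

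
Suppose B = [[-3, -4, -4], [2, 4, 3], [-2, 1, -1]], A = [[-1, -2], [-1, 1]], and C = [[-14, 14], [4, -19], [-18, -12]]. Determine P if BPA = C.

P = B⁻¹CA⁻¹ (apply B⁻¹ on the left and A⁻¹ on the right).
B has determinant -3; B⁻¹ = [[7/3, 8/3, -4/3], [4/3, 5/3, -1/3], [-10/3, -11/3, 4/3]].
A has determinant -3; A⁻¹ = [[-1/3, -2/3], [-1/3, 1/3]].
B⁻¹C = [[2, -2], [-6, -9], [8, 7]].
P = (B⁻¹C)A⁻¹ = [[0, -2], [5, 1], [-5, -3]].

P = [[0, -2], [5, 1], [-5, -3]]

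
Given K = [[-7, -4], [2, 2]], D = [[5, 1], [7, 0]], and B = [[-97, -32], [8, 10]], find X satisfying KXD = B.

Left-multiply by K⁻¹ and right-multiply by D⁻¹: X = K⁻¹BD⁻¹.
K has determinant -6; K⁻¹ = [[-1/3, -2/3], [1/3, 7/6]].
det D = -7, so D⁻¹ = [[0, 1/7], [1, -5/7]].
K⁻¹B = [[27, 4], [-23, 1]].
X = (K⁻¹B)D⁻¹ = [[4, 1], [1, -4]].

X = [[4, 1], [1, -4]]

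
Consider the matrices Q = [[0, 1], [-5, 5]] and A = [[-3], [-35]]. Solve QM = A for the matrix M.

Left-multiplying both sides by Q⁻¹ gives M = Q⁻¹A.
det Q = 5; the adjugate gives Q⁻¹ = [[1, -1/5], [1, 0]].
M = Q⁻¹A = [[1, -1/5], [1, 0]] · [[-3], [-35]] = [[4], [-3]].

M = [[4], [-3]]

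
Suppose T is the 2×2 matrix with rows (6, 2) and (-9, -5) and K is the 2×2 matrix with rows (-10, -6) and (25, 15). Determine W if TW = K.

Left-multiplying both sides by T⁻¹ gives W = T⁻¹K.
det T = -12; the adjugate gives T⁻¹ = [[5/12, 1/6], [-3/4, -1/2]].
W = T⁻¹K = [[5/12, 1/6], [-3/4, -1/2]] · [[-10, -6], [25, 15]] = [[0, 0], [-5, -3]].

W = [[0, 0], [-5, -3]]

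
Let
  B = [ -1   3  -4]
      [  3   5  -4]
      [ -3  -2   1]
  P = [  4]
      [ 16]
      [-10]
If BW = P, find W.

W = [[2], [2], [0]]

B is on the left of W, so left-multiply by B⁻¹: W = B⁻¹P.
B has determinant -6; B⁻¹ = [[1/2, -5/6, -4/3], [-3/2, 13/6, 8/3], [-3/2, 11/6, 7/3]].
W = B⁻¹P = [[1/2, -5/6, -4/3], [-3/2, 13/6, 8/3], [-3/2, 11/6, 7/3]] · [[4], [16], [-10]] = [[2], [2], [0]].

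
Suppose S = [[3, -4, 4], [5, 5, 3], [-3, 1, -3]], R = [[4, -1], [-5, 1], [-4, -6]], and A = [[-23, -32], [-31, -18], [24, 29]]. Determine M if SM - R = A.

SM = A + R = [[-19, -33], [-36, -17], [20, 23]].
Left-multiplying both sides by S⁻¹ gives M = S⁻¹(A + R).
det S = 2; the adjugate gives S⁻¹ = [[-9, -4, -16], [3, 3/2, 11/2], [10, 9/2, 35/2]].
M = S⁻¹(A + R) = [[-5, -3], [-1, 2], [-2, -4]].

M = [[-5, -3], [-1, 2], [-2, -4]]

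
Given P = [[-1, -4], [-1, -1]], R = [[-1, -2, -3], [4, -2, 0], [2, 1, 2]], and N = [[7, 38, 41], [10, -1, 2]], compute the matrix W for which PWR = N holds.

W = [[-5, -3, -2], [1, 3, -5]]

W = P⁻¹NR⁻¹ (apply P⁻¹ on the left and R⁻¹ on the right).
P has determinant -3; P⁻¹ = [[1/3, -4/3], [-1/3, 1/3]].
R has determinant -4; R⁻¹ = [[1, -1/4, 3/2], [2, -1, 3], [-2, 3/4, -5/2]].
P⁻¹N = [[-11, 14, 11], [1, -13, -13]].
W = (P⁻¹N)R⁻¹ = [[-5, -3, -2], [1, 3, -5]].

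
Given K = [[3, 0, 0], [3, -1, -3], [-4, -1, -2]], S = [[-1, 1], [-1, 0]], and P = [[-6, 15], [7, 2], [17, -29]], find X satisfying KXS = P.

X = [[5, -3], [1, 0], [4, 0]]

Isolating X: multiply by K⁻¹ from the left and S⁻¹ from the right, so X = K⁻¹PS⁻¹.
det K = -3; the adjugate gives K⁻¹ = [[1/3, 0, 0], [-6, 2, -3], [7/3, -1, 1]].
S has determinant 1; S⁻¹ = [[0, -1], [1, -1]].
K⁻¹P = [[-2, 5], [-1, 1], [-4, 4]].
X = (K⁻¹P)S⁻¹ = [[5, -3], [1, 0], [4, 0]].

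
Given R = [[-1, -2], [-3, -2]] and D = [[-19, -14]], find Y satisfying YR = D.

Since R sits to the right of Y, Y = DR⁻¹.
det R = -4, so R⁻¹ = [[1/2, -1/2], [-3/4, 1/4]].
Y = DR⁻¹ = [[-19, -14]] · [[1/2, -1/2], [-3/4, 1/4]] = [[1, 6]].

Y = [[1, 6]]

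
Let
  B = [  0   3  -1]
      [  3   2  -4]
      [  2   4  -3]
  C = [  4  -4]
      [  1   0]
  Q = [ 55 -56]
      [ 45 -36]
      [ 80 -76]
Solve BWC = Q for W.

Isolating W: multiply by B⁻¹ from the left and C⁻¹ from the right, so W = B⁻¹QC⁻¹.
B has determinant -5; B⁻¹ = [[-2, -1, 2], [-1/5, -2/5, 3/5], [-8/5, -6/5, 9/5]].
det C = 4; the adjugate gives C⁻¹ = [[0, 1], [-1/4, 1]].
B⁻¹Q = [[5, -4], [19, -20], [2, -4]].
W = (B⁻¹Q)C⁻¹ = [[1, 1], [5, -1], [1, -2]].

W = [[1, 1], [5, -1], [1, -2]]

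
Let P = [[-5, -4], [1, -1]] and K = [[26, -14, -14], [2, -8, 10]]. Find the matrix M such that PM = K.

M = [[-2, -2, 6], [-4, 6, -4]]

Left-multiplying both sides by P⁻¹ gives M = P⁻¹K.
det P = 9, so P⁻¹ = [[-1/9, 4/9], [-1/9, -5/9]].
M = P⁻¹K = [[-1/9, 4/9], [-1/9, -5/9]] · [[26, -14, -14], [2, -8, 10]] = [[-2, -2, 6], [-4, 6, -4]].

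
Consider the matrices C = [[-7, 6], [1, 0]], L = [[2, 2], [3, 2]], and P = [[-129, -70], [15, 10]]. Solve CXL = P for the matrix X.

X = [[0, 5], [4, -4]]

Isolating X: multiply by C⁻¹ from the left and L⁻¹ from the right, so X = C⁻¹PL⁻¹.
det C = -6, so C⁻¹ = [[0, 1], [1/6, 7/6]].
det L = -2; the adjugate gives L⁻¹ = [[-1, 1], [3/2, -1]].
C⁻¹P = [[15, 10], [-4, 0]].
X = (C⁻¹P)L⁻¹ = [[0, 5], [4, -4]].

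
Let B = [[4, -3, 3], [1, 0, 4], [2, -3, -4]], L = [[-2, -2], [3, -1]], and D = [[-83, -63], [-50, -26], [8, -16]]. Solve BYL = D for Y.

Y = [[4, -2], [-3, -2], [3, -1]]

Left-multiply by B⁻¹ and right-multiply by L⁻¹: Y = B⁻¹DL⁻¹.
det B = 3, so B⁻¹ = [[4, -7, -4], [4, -22/3, -13/3], [-1, 2, 1]].
det L = 8; the adjugate gives L⁻¹ = [[-1/8, 1/4], [-3/8, -1/4]].
B⁻¹D = [[-14, -6], [0, 8], [-9, -5]].
Y = (B⁻¹D)L⁻¹ = [[4, -2], [-3, -2], [3, -1]].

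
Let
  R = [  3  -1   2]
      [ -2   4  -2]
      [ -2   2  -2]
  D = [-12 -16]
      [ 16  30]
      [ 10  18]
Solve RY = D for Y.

Y = [[-5, -4], [3, 6], [3, 1]]

R is on the left of Y, so left-multiply by R⁻¹: Y = R⁻¹D.
det R = -4; the adjugate gives R⁻¹ = [[1, -1/2, 3/2], [0, 1/2, -1/2], [-1, 1, -5/2]].
Y = R⁻¹D = [[1, -1/2, 3/2], [0, 1/2, -1/2], [-1, 1, -5/2]] · [[-12, -16], [16, 30], [10, 18]] = [[-5, -4], [3, 6], [3, 1]].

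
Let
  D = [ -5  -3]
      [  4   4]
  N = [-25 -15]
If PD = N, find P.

Right-multiplying both sides by D⁻¹ gives P = ND⁻¹.
det D = -8; the adjugate gives D⁻¹ = [[-1/2, -3/8], [1/2, 5/8]].
P = ND⁻¹ = [[-25, -15]] · [[-1/2, -3/8], [1/2, 5/8]] = [[5, 0]].

P = [[5, 0]]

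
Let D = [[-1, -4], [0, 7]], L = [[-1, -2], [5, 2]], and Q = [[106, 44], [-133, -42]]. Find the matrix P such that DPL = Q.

P = D⁻¹QL⁻¹ (apply D⁻¹ on the left and L⁻¹ on the right).
D has determinant -7; D⁻¹ = [[-1, -4/7], [0, 1/7]].
det L = 8; the adjugate gives L⁻¹ = [[1/4, 1/4], [-5/8, -1/8]].
D⁻¹Q = [[-30, -20], [-19, -6]].
P = (D⁻¹Q)L⁻¹ = [[5, -5], [-1, -4]].

P = [[5, -5], [-1, -4]]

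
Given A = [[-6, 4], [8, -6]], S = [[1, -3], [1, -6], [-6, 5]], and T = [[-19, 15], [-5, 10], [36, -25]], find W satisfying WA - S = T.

WA = T + S = [[-18, 12], [-4, 4], [30, -20]].
Since A sits to the right of W, W = (T + S)A⁻¹.
det A = 4, so A⁻¹ = [[-3/2, -1], [-2, -3/2]].
W = (T + S)A⁻¹ = [[3, 0], [-2, -2], [-5, 0]].

W = [[3, 0], [-2, -2], [-5, 0]]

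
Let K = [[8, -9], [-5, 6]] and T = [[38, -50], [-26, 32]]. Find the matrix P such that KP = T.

P = [[-2, -4], [-6, 2]]

K is on the left of P, so left-multiply by K⁻¹: P = K⁻¹T.
det K = 3, so K⁻¹ = [[2, 3], [5/3, 8/3]].
P = K⁻¹T = [[2, 3], [5/3, 8/3]] · [[38, -50], [-26, 32]] = [[-2, -4], [-6, 2]].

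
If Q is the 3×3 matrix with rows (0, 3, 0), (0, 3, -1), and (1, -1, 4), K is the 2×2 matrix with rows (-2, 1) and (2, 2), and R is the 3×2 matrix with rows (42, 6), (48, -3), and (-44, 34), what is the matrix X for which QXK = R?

Isolating X: multiply by Q⁻¹ from the left and K⁻¹ from the right, so X = Q⁻¹RK⁻¹.
det Q = -3; the adjugate gives Q⁻¹ = [[-11/3, 4, 1], [1/3, 0, 0], [1, -1, 0]].
det K = -6; the adjugate gives K⁻¹ = [[-1/3, 1/6], [1/3, 1/3]].
Q⁻¹R = [[-6, 0], [14, 2], [-6, 9]].
X = (Q⁻¹R)K⁻¹ = [[2, -1], [-4, 3], [5, 2]].

X = [[2, -1], [-4, 3], [5, 2]]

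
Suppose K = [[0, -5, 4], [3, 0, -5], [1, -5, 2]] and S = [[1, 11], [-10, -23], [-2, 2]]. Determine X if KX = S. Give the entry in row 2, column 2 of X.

Left-multiplying both sides by K⁻¹ gives X = K⁻¹S.
det K = -5, so K⁻¹ = [[5, 2, -5], [11/5, 4/5, -12/5], [3, 1, -3]].
X = K⁻¹S = [[5, 2, -5], [11/5, 4/5, -12/5], [3, 1, -3]] · [[1, 11], [-10, -23], [-2, 2]] = [[-5, -1], [-1, 1], [-1, 4]].

1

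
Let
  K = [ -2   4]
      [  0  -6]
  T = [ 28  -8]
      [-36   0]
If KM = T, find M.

Left-multiplying both sides by K⁻¹ gives M = K⁻¹T.
det K = 12, so K⁻¹ = [[-1/2, -1/3], [0, -1/6]].
M = K⁻¹T = [[-1/2, -1/3], [0, -1/6]] · [[28, -8], [-36, 0]] = [[-2, 4], [6, 0]].

M = [[-2, 4], [6, 0]]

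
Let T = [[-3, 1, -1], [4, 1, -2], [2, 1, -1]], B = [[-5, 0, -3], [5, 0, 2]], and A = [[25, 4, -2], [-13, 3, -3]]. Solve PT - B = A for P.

PT = A + B = [[20, 4, -5], [-8, 3, -1]].
Right-multiplying both sides by T⁻¹ gives P = (A + B)T⁻¹.
det T = -5; the adjugate gives T⁻¹ = [[-1/5, 0, 1/5], [0, -1, 2], [-2/5, -1, 7/5]].
P = (A + B)T⁻¹ = [[-2, 1, 5], [2, -2, 3]].

P = [[-2, 1, 5], [2, -2, 3]]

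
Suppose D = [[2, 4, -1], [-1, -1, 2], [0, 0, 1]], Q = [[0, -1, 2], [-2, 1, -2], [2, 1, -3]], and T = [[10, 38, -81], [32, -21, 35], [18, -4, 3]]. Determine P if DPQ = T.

P = [[-4, 4, 1], [-5, -3, 2], [5, -4, 5]]

Isolating P: multiply by D⁻¹ from the left and Q⁻¹ from the right, so P = D⁻¹TQ⁻¹.
det D = 2; the adjugate gives D⁻¹ = [[-1/2, -2, 7/2], [1/2, 1, -3/2], [0, 0, 1]].
det Q = 2, so Q⁻¹ = [[-1/2, -1/2, 0], [-5, -2, -2], [-2, -1, -1]].
D⁻¹T = [[-6, 9, -19], [10, 4, -10], [18, -4, 3]].
P = (D⁻¹T)Q⁻¹ = [[-4, 4, 1], [-5, -3, 2], [5, -4, 5]].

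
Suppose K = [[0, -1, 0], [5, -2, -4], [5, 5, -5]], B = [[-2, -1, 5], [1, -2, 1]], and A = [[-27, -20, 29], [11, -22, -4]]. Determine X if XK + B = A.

XK = A − B = [[-25, -19, 24], [10, -20, -5]].
Since K sits to the right of X, X = (A − B)K⁻¹.
det K = -5, so K⁻¹ = [[-6, 1, -4/5], [-1, 0, 0], [-7, 1, -1]].
X = (A − B)K⁻¹ = [[1, -1, -4], [-5, 5, -3]].

X = [[1, -1, -4], [-5, 5, -3]]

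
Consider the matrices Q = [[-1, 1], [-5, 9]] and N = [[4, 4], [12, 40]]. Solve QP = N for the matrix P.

Since Q multiplies P on the left, P = Q⁻¹N.
det Q = -4; the adjugate gives Q⁻¹ = [[-9/4, 1/4], [-5/4, 1/4]].
P = Q⁻¹N = [[-9/4, 1/4], [-5/4, 1/4]] · [[4, 4], [12, 40]] = [[-6, 1], [-2, 5]].

P = [[-6, 1], [-2, 5]]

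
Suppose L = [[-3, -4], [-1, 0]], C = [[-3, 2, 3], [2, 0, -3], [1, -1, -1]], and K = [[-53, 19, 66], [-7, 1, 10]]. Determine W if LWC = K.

Left-multiply by L⁻¹ and right-multiply by C⁻¹: W = L⁻¹KC⁻¹.
det L = -4, so L⁻¹ = [[0, -1], [-1/4, 3/4]].
det C = 1; the adjugate gives C⁻¹ = [[-3, -1, -6], [-1, 0, -3], [-2, -1, -4]].
L⁻¹K = [[7, -1, -10], [8, -4, -9]].
W = (L⁻¹K)C⁻¹ = [[0, 3, 1], [-2, 1, 0]].

W = [[0, 3, 1], [-2, 1, 0]]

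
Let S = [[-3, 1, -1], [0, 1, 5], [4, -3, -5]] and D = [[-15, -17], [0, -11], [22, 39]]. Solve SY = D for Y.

Since S multiplies Y on the left, Y = S⁻¹D.
det S = -6; the adjugate gives S⁻¹ = [[-5/3, -4/3, -1], [-10/3, -19/6, -5/2], [2/3, 5/6, 1/2]].
Y = S⁻¹D = [[-5/3, -4/3, -1], [-10/3, -19/6, -5/2], [2/3, 5/6, 1/2]] · [[-15, -17], [0, -11], [22, 39]] = [[3, 4], [-5, -6], [1, -1]].

Y = [[3, 4], [-5, -6], [1, -1]]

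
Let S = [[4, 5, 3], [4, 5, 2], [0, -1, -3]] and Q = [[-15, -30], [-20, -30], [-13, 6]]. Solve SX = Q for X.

X = [[-5, 0], [-2, -6], [5, 0]]

Since S multiplies X on the left, X = S⁻¹Q.
det S = -4; the adjugate gives S⁻¹ = [[13/4, -3, 5/4], [-3, 3, -1], [1, -1, 0]].
X = S⁻¹Q = [[13/4, -3, 5/4], [-3, 3, -1], [1, -1, 0]] · [[-15, -30], [-20, -30], [-13, 6]] = [[-5, 0], [-2, -6], [5, 0]].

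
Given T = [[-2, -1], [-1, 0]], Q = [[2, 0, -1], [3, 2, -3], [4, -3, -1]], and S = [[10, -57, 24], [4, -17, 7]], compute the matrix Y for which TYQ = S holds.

Y = [[-2, 4, -3], [3, 4, -5]]

Y = T⁻¹SQ⁻¹ (apply T⁻¹ on the left and Q⁻¹ on the right).
det T = -1; the adjugate gives T⁻¹ = [[0, -1], [-1, 2]].
det Q = -5, so Q⁻¹ = [[11/5, -3/5, -2/5], [9/5, -2/5, -3/5], [17/5, -6/5, -4/5]].
T⁻¹S = [[-4, 17, -7], [-2, 23, -10]].
Y = (T⁻¹S)Q⁻¹ = [[-2, 4, -3], [3, 4, -5]].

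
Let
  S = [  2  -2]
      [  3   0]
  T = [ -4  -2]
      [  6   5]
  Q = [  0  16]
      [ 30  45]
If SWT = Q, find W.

W = [[5, 5], [-1, 1]]

W = S⁻¹QT⁻¹ (apply S⁻¹ on the left and T⁻¹ on the right).
det S = 6; the adjugate gives S⁻¹ = [[0, 1/3], [-1/2, 1/3]].
det T = -8, so T⁻¹ = [[-5/8, -1/4], [3/4, 1/2]].
S⁻¹Q = [[10, 15], [10, 7]].
W = (S⁻¹Q)T⁻¹ = [[5, 5], [-1, 1]].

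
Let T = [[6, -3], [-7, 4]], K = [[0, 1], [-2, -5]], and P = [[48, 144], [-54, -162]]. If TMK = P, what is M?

M = [[5, -5], [2, -2]]

Left-multiply by T⁻¹ and right-multiply by K⁻¹: M = T⁻¹PK⁻¹.
det T = 3, so T⁻¹ = [[4/3, 1], [7/3, 2]].
K has determinant 2; K⁻¹ = [[-5/2, -1/2], [1, 0]].
T⁻¹P = [[10, 30], [4, 12]].
M = (T⁻¹P)K⁻¹ = [[5, -5], [2, -2]].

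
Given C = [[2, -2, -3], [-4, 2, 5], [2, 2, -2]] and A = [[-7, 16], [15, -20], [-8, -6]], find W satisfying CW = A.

Since C multiplies W on the left, W = C⁻¹A.
det C = 4, so C⁻¹ = [[-7/2, -5/2, -1], [1/2, 1/2, 1/2], [-3, -2, -1]].
W = C⁻¹A = [[-7/2, -5/2, -1], [1/2, 1/2, 1/2], [-3, -2, -1]] · [[-7, 16], [15, -20], [-8, -6]] = [[-5, 0], [0, -5], [-1, -2]].

W = [[-5, 0], [0, -5], [-1, -2]]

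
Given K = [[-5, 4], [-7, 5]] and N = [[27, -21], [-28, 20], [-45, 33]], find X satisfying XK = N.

X = [[-4, -1], [0, 4], [2, 5]]

Since K sits to the right of X, X = NK⁻¹.
det K = 3, so K⁻¹ = [[5/3, -4/3], [7/3, -5/3]].
X = NK⁻¹ = [[27, -21], [-28, 20], [-45, 33]] · [[5/3, -4/3], [7/3, -5/3]] = [[-4, -1], [0, 4], [2, 5]].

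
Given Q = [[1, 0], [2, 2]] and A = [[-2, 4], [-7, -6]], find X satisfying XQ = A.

Q is on the right of X, so right-multiply by Q⁻¹: X = AQ⁻¹.
det Q = 2, so Q⁻¹ = [[1, 0], [-1, 1/2]].
X = AQ⁻¹ = [[-2, 4], [-7, -6]] · [[1, 0], [-1, 1/2]] = [[-6, 2], [-1, -3]].

X = [[-6, 2], [-1, -3]]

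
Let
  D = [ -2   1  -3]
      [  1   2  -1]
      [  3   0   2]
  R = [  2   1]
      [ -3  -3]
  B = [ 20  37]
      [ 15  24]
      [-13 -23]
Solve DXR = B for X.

X = D⁻¹BR⁻¹ (apply D⁻¹ on the left and R⁻¹ on the right).
D has determinant 5; D⁻¹ = [[4/5, -2/5, 1], [-1, 1, -1], [-6/5, 3/5, -1]].
det R = -3; the adjugate gives R⁻¹ = [[1, 1/3], [-1, -2/3]].
D⁻¹B = [[-3, -3], [8, 10], [-2, -7]].
X = (D⁻¹B)R⁻¹ = [[0, 1], [-2, -4], [5, 4]].

X = [[0, 1], [-2, -4], [5, 4]]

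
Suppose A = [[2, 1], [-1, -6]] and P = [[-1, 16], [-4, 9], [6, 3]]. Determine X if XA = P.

X = [[-2, -3], [-3, -2], [3, 0]]

Since A sits to the right of X, X = PA⁻¹.
det A = -11; the adjugate gives A⁻¹ = [[6/11, 1/11], [-1/11, -2/11]].
X = PA⁻¹ = [[-1, 16], [-4, 9], [6, 3]] · [[6/11, 1/11], [-1/11, -2/11]] = [[-2, -3], [-3, -2], [3, 0]].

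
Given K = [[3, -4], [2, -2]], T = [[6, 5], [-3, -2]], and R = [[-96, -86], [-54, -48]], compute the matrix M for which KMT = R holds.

M = [[-2, 0], [4, 3]]

Left-multiply by K⁻¹ and right-multiply by T⁻¹: M = K⁻¹RT⁻¹.
K has determinant 2; K⁻¹ = [[-1, 2], [-1, 3/2]].
T has determinant 3; T⁻¹ = [[-2/3, -5/3], [1, 2]].
K⁻¹R = [[-12, -10], [15, 14]].
M = (K⁻¹R)T⁻¹ = [[-2, 0], [4, 3]].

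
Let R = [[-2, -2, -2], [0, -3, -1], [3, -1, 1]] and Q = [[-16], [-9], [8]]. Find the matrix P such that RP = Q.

R is on the left of P, so left-multiply by R⁻¹: P = R⁻¹Q.
R has determinant -4; R⁻¹ = [[1, -1, 1], [3/4, -1, 1/2], [-9/4, 2, -3/2]].
P = R⁻¹Q = [[1, -1, 1], [3/4, -1, 1/2], [-9/4, 2, -3/2]] · [[-16], [-9], [8]] = [[1], [1], [6]].

P = [[1], [1], [6]]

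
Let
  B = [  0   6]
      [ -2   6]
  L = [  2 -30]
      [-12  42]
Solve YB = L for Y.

B is on the right of Y, so right-multiply by B⁻¹: Y = LB⁻¹.
det B = 12; the adjugate gives B⁻¹ = [[1/2, -1/2], [1/6, 0]].
Y = LB⁻¹ = [[2, -30], [-12, 42]] · [[1/2, -1/2], [1/6, 0]] = [[-4, -1], [1, 6]].

Y = [[-4, -1], [1, 6]]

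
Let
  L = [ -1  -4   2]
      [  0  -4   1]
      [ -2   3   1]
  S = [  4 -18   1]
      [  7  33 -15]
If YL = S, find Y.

Y = [[0, 3, -2], [-5, -4, -1]]

Right-multiplying both sides by L⁻¹ gives Y = SL⁻¹.
L has determinant -1; L⁻¹ = [[7, -10, -4], [2, -3, -1], [8, -11, -4]].
Y = SL⁻¹ = [[4, -18, 1], [7, 33, -15]] · [[7, -10, -4], [2, -3, -1], [8, -11, -4]] = [[0, 3, -2], [-5, -4, -1]].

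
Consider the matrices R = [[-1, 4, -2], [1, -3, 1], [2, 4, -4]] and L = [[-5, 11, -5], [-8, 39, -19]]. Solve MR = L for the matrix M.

M = [[6, 3, -1], [5, -5, 1]]

Since R sits to the right of M, M = LR⁻¹.
R has determinant -4; R⁻¹ = [[-2, -2, 1/2], [-3/2, -2, 1/4], [-5/2, -3, 1/4]].
M = LR⁻¹ = [[-5, 11, -5], [-8, 39, -19]] · [[-2, -2, 1/2], [-3/2, -2, 1/4], [-5/2, -3, 1/4]] = [[6, 3, -1], [5, -5, 1]].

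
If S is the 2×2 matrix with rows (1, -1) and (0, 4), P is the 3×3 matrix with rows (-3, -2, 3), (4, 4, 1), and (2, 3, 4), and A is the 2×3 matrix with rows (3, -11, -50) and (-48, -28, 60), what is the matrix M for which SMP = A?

M = [[-5, -4, -4], [2, -3, 3]]

Isolating M: multiply by S⁻¹ from the left and P⁻¹ from the right, so M = S⁻¹AP⁻¹.
det S = 4, so S⁻¹ = [[1, 1/4], [0, 1/4]].
P has determinant 1; P⁻¹ = [[13, 17, -14], [-14, -18, 15], [4, 5, -4]].
S⁻¹A = [[-9, -18, -35], [-12, -7, 15]].
M = (S⁻¹A)P⁻¹ = [[-5, -4, -4], [2, -3, 3]].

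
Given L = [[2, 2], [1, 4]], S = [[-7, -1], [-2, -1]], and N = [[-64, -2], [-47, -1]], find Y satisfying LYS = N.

Left-multiply by L⁻¹ and right-multiply by S⁻¹: Y = L⁻¹NS⁻¹.
det L = 6, so L⁻¹ = [[2/3, -1/3], [-1/6, 1/3]].
det S = 5, so S⁻¹ = [[-1/5, 1/5], [2/5, -7/5]].
L⁻¹N = [[-27, -1], [-5, 0]].
Y = (L⁻¹N)S⁻¹ = [[5, -4], [1, -1]].

Y = [[5, -4], [1, -1]]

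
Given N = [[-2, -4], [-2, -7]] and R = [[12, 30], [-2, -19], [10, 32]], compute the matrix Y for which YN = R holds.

Right-multiplying both sides by N⁻¹ gives Y = RN⁻¹.
det N = 6; the adjugate gives N⁻¹ = [[-7/6, 2/3], [1/3, -1/3]].
Y = RN⁻¹ = [[12, 30], [-2, -19], [10, 32]] · [[-7/6, 2/3], [1/3, -1/3]] = [[-4, -2], [-4, 5], [-1, -4]].

Y = [[-4, -2], [-4, 5], [-1, -4]]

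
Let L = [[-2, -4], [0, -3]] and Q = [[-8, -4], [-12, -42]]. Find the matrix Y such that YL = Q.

L is on the right of Y, so right-multiply by L⁻¹: Y = QL⁻¹.
det L = 6, so L⁻¹ = [[-1/2, 2/3], [0, -1/3]].
Y = QL⁻¹ = [[-8, -4], [-12, -42]] · [[-1/2, 2/3], [0, -1/3]] = [[4, -4], [6, 6]].

Y = [[4, -4], [6, 6]]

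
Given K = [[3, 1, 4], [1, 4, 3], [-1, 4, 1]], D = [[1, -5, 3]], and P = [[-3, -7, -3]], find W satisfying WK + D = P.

WK = P − D = [[-4, -2, -6]].
Right-multiplying both sides by K⁻¹ gives W = (P − D)K⁻¹.
det K = 4, so K⁻¹ = [[-2, 15/4, -13/4], [-1, 7/4, -5/4], [2, -13/4, 11/4]].
W = (P − D)K⁻¹ = [[-2, 1, -1]].

W = [[-2, 1, -1]]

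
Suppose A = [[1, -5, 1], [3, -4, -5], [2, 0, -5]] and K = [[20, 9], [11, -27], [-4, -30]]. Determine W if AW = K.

A is on the left of W, so left-multiply by A⁻¹: W = A⁻¹K.
det A = 3; the adjugate gives A⁻¹ = [[20/3, -25/3, 29/3], [5/3, -7/3, 8/3], [8/3, -10/3, 11/3]].
W = A⁻¹K = [[20/3, -25/3, 29/3], [5/3, -7/3, 8/3], [8/3, -10/3, 11/3]] · [[20, 9], [11, -27], [-4, -30]] = [[3, -5], [-3, -2], [2, 4]].

W = [[3, -5], [-3, -2], [2, 4]]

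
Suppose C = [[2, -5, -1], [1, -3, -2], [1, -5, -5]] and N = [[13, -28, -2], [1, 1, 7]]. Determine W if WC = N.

Right-multiplying both sides by C⁻¹ gives W = NC⁻¹.
C has determinant -3; C⁻¹ = [[-5/3, 20/3, -7/3], [-1, 3, -1], [2/3, -5/3, 1/3]].
W = NC⁻¹ = [[13, -28, -2], [1, 1, 7]] · [[-5/3, 20/3, -7/3], [-1, 3, -1], [2/3, -5/3, 1/3]] = [[5, 6, -3], [2, -2, -1]].

W = [[5, 6, -3], [2, -2, -1]]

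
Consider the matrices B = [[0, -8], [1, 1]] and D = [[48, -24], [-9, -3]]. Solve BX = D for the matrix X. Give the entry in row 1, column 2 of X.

-6

Left-multiplying both sides by B⁻¹ gives X = B⁻¹D.
B has determinant 8; B⁻¹ = [[1/8, 1], [-1/8, 0]].
X = B⁻¹D = [[1/8, 1], [-1/8, 0]] · [[48, -24], [-9, -3]] = [[-3, -6], [-6, 3]].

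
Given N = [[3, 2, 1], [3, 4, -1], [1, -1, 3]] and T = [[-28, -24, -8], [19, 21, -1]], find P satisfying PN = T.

Right-multiplying both sides by N⁻¹ gives P = TN⁻¹.
det N = 6, so N⁻¹ = [[11/6, -7/6, -1], [-5/3, 4/3, 1], [-7/6, 5/6, 1]].
P = TN⁻¹ = [[-28, -24, -8], [19, 21, -1]] · [[11/6, -7/6, -1], [-5/3, 4/3, 1], [-7/6, 5/6, 1]] = [[-2, -6, -4], [1, 5, 1]].

P = [[-2, -6, -4], [1, 5, 1]]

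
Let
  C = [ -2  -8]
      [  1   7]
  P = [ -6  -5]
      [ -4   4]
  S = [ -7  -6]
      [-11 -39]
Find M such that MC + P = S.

MC = S − P = [[-1, -1], [-7, -43]].
C is on the right of M, so right-multiply by C⁻¹: M = (S − P)C⁻¹.
det C = -6, so C⁻¹ = [[-7/6, -4/3], [1/6, 1/3]].
M = (S − P)C⁻¹ = [[1, 1], [1, -5]].

M = [[1, 1], [1, -5]]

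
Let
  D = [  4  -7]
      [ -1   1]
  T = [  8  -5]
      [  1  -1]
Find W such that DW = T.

Left-multiplying both sides by D⁻¹ gives W = D⁻¹T.
det D = -3, so D⁻¹ = [[-1/3, -7/3], [-1/3, -4/3]].
W = D⁻¹T = [[-1/3, -7/3], [-1/3, -4/3]] · [[8, -5], [1, -1]] = [[-5, 4], [-4, 3]].

W = [[-5, 4], [-4, 3]]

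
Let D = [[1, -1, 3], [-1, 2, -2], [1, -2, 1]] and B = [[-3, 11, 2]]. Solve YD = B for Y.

Y = [[5, 5, -3]]

Since D sits to the right of Y, Y = BD⁻¹.
det D = -1, so D⁻¹ = [[2, 5, 4], [1, 2, 1], [0, -1, -1]].
Y = BD⁻¹ = [[-3, 11, 2]] · [[2, 5, 4], [1, 2, 1], [0, -1, -1]] = [[5, 5, -3]].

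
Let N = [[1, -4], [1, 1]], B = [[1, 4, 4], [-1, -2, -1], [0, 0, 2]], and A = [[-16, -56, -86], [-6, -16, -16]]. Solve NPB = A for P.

Left-multiply by N⁻¹ and right-multiply by B⁻¹: P = N⁻¹AB⁻¹.
det N = 5; the adjugate gives N⁻¹ = [[1/5, 4/5], [-1/5, 1/5]].
B has determinant 4; B⁻¹ = [[-1, -2, 1], [1/2, 1/2, -3/4], [0, 0, 1/2]].
N⁻¹A = [[-8, -24, -30], [2, 8, 14]].
P = (N⁻¹A)B⁻¹ = [[-4, 4, -5], [2, 0, 3]].

P = [[-4, 4, -5], [2, 0, 3]]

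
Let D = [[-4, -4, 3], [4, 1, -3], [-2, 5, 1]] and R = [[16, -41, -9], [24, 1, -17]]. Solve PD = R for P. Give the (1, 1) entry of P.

D is on the right of P, so right-multiply by D⁻¹: P = RD⁻¹.
det D = -6; the adjugate gives D⁻¹ = [[-8/3, -19/6, -3/2], [-1/3, -1/3, 0], [-11/3, -14/3, -2]].
P = RD⁻¹ = [[16, -41, -9], [24, 1, -17]] · [[-8/3, -19/6, -3/2], [-1/3, -1/3, 0], [-11/3, -14/3, -2]] = [[4, 5, -6], [-2, 3, -2]].

4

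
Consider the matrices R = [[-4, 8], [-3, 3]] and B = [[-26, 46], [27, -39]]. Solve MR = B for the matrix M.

R is on the right of M, so right-multiply by R⁻¹: M = BR⁻¹.
R has determinant 12; R⁻¹ = [[1/4, -2/3], [1/4, -1/3]].
M = BR⁻¹ = [[-26, 46], [27, -39]] · [[1/4, -2/3], [1/4, -1/3]] = [[5, 2], [-3, -5]].

M = [[5, 2], [-3, -5]]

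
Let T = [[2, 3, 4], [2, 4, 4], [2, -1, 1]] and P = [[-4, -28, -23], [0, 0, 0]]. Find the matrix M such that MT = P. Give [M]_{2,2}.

0

Right-multiplying both sides by T⁻¹ gives M = PT⁻¹.
det T = -6, so T⁻¹ = [[-4/3, 7/6, 2/3], [-1, 1, 0], [5/3, -4/3, -1/3]].
M = PT⁻¹ = [[-4, -28, -23], [0, 0, 0]] · [[-4/3, 7/6, 2/3], [-1, 1, 0], [5/3, -4/3, -1/3]] = [[-5, -2, 5], [0, 0, 0]].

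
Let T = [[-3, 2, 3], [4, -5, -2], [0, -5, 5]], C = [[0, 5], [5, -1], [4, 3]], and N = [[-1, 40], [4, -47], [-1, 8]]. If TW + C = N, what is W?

TW = N − C = [[-1, 35], [-1, -46], [-5, 5]].
Left-multiplying both sides by T⁻¹ gives W = T⁻¹(N − C).
det T = 5, so T⁻¹ = [[-7, -5, 11/5], [-4, -3, 6/5], [-4, -3, 7/5]].
W = T⁻¹(N − C) = [[1, -4], [1, 4], [0, 5]].

W = [[1, -4], [1, 4], [0, 5]]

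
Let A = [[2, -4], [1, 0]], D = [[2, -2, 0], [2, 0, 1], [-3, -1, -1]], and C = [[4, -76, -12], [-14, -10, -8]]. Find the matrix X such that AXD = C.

Left-multiply by A⁻¹ and right-multiply by D⁻¹: X = A⁻¹CD⁻¹.
A has determinant 4; A⁻¹ = [[0, 1], [-1/4, 1/2]].
det D = 4, so D⁻¹ = [[1/4, -1/2, -1/2], [-1/4, -1/2, -1/2], [-1/2, 2, 1]].
A⁻¹C = [[-14, -10, -8], [-8, 14, -1]].
X = (A⁻¹C)D⁻¹ = [[3, -4, 4], [-5, -5, -4]].

X = [[3, -4, 4], [-5, -5, -4]]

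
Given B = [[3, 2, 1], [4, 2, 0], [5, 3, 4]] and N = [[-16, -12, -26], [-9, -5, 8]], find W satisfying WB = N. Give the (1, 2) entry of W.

5

Since B sits to the right of W, W = NB⁻¹.
B has determinant -6; B⁻¹ = [[-4/3, 5/6, 1/3], [8/3, -7/6, -2/3], [-1/3, -1/6, 1/3]].
W = NB⁻¹ = [[-16, -12, -26], [-9, -5, 8]] · [[-4/3, 5/6, 1/3], [8/3, -7/6, -2/3], [-1/3, -1/6, 1/3]] = [[-2, 5, -6], [-4, -3, 3]].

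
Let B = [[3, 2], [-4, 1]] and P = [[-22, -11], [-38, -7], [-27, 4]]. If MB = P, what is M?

M = [[-6, 1], [-6, 5], [-1, 6]]

Since B sits to the right of M, M = PB⁻¹.
det B = 11, so B⁻¹ = [[1/11, -2/11], [4/11, 3/11]].
M = PB⁻¹ = [[-22, -11], [-38, -7], [-27, 4]] · [[1/11, -2/11], [4/11, 3/11]] = [[-6, 1], [-6, 5], [-1, 6]].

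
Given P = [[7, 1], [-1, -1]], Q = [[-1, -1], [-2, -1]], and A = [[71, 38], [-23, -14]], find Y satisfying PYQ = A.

Y = [[0, -4], [-5, -5]]

Y = P⁻¹AQ⁻¹ (apply P⁻¹ on the left and Q⁻¹ on the right).
det P = -6; the adjugate gives P⁻¹ = [[1/6, 1/6], [-1/6, -7/6]].
Q has determinant -1; Q⁻¹ = [[1, -1], [-2, 1]].
P⁻¹A = [[8, 4], [15, 10]].
Y = (P⁻¹A)Q⁻¹ = [[0, -4], [-5, -5]].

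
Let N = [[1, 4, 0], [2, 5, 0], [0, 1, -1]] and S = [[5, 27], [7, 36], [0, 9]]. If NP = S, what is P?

P = [[1, 3], [1, 6], [1, -3]]

Left-multiplying both sides by N⁻¹ gives P = N⁻¹S.
det N = 3, so N⁻¹ = [[-5/3, 4/3, 0], [2/3, -1/3, 0], [2/3, -1/3, -1]].
P = N⁻¹S = [[-5/3, 4/3, 0], [2/3, -1/3, 0], [2/3, -1/3, -1]] · [[5, 27], [7, 36], [0, 9]] = [[1, 3], [1, 6], [1, -3]].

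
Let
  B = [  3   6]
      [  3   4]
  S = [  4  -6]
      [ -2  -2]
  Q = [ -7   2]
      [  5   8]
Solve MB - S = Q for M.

MB = Q + S = [[-3, -4], [3, 6]].
Since B sits to the right of M, M = (Q + S)B⁻¹.
B has determinant -6; B⁻¹ = [[-2/3, 1], [1/2, -1/2]].
M = (Q + S)B⁻¹ = [[0, -1], [1, 0]].

M = [[0, -1], [1, 0]]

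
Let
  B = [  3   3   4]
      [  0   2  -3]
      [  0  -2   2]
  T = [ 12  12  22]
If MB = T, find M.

M = [[4, -6, -6]]

Right-multiplying both sides by B⁻¹ gives M = TB⁻¹.
det B = -6, so B⁻¹ = [[1/3, 7/3, 17/6], [0, -1, -3/2], [0, -1, -1]].
M = TB⁻¹ = [[12, 12, 22]] · [[1/3, 7/3, 17/6], [0, -1, -3/2], [0, -1, -1]] = [[4, -6, -6]].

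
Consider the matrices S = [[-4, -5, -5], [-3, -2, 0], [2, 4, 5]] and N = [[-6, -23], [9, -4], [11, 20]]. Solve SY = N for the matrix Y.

Left-multiplying both sides by S⁻¹ gives Y = S⁻¹N.
S has determinant 5; S⁻¹ = [[-2, 1, -2], [3, -2, 3], [-8/5, 6/5, -7/5]].
Y = S⁻¹N = [[-2, 1, -2], [3, -2, 3], [-8/5, 6/5, -7/5]] · [[-6, -23], [9, -4], [11, 20]] = [[-1, 2], [-3, -1], [5, 4]].

Y = [[-1, 2], [-3, -1], [5, 4]]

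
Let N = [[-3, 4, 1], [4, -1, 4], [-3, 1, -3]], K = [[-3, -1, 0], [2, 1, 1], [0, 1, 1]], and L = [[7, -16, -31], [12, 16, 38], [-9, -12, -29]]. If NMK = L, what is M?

M = [[3, 4, 4], [-2, -3, 1], [2, 5, -4]]

M = N⁻¹LK⁻¹ (apply N⁻¹ on the left and K⁻¹ on the right).
det N = 4, so N⁻¹ = [[-1/4, 13/4, 17/4], [0, 3, 4], [1/4, -9/4, -13/4]].
det K = 2, so K⁻¹ = [[0, 1/2, -1/2], [-1, -3/2, 3/2], [1, 3/2, -1/2]].
N⁻¹L = [[-1, 5, 8], [0, 0, -2], [4, -1, 1]].
M = (N⁻¹L)K⁻¹ = [[3, 4, 4], [-2, -3, 1], [2, 5, -4]].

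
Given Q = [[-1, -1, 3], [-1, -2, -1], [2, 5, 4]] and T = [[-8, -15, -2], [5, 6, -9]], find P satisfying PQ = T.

P = [[2, 4, -1], [-3, -4, -1]]

Right-multiplying both sides by Q⁻¹ gives P = TQ⁻¹.
det Q = -2, so Q⁻¹ = [[3/2, -19/2, -7/2], [-1, 5, 2], [1/2, -3/2, -1/2]].
P = TQ⁻¹ = [[-8, -15, -2], [5, 6, -9]] · [[3/2, -19/2, -7/2], [-1, 5, 2], [1/2, -3/2, -1/2]] = [[2, 4, -1], [-3, -4, -1]].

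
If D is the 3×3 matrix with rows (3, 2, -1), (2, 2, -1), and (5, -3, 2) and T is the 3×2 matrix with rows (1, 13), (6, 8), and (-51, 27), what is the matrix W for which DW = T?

D is on the left of W, so left-multiply by D⁻¹: W = D⁻¹T.
det D = 1, so D⁻¹ = [[1, -1, 0], [-9, 11, 1], [-16, 19, 2]].
W = D⁻¹T = [[1, -1, 0], [-9, 11, 1], [-16, 19, 2]] · [[1, 13], [6, 8], [-51, 27]] = [[-5, 5], [6, -2], [-4, -2]].

W = [[-5, 5], [6, -2], [-4, -2]]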